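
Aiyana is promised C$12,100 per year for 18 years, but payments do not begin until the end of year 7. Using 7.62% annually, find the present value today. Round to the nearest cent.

C$74,953.06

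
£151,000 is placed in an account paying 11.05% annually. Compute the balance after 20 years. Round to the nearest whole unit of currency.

£1,228,424

151,000 × (1+0.1105)^20 = 151,000 × 8.135257 = 1,228,423.7517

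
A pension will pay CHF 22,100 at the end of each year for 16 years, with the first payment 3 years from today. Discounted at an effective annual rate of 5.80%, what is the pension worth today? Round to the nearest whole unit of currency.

PV at t=2 (ordinary 16-year annuity): 22100 × a(16|0.058) = 22100 × 10.246160 = 226,440.1401
PV₀ = 226,440.1401 / (1+0.058)^2 = 226,440.1401 / 1.119364 = 202,293.5704

CHF 202,294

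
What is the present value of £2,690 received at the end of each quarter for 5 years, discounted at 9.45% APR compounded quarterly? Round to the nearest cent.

£42,484.70

i = 0.0945/4 = 0.023625 per quarter; n = 5·4 = 20.
PV = 2690 × [1 − (1+0.023625)^(−20)] / 0.023625 = 2690 × 15.793567 = 42,484.6959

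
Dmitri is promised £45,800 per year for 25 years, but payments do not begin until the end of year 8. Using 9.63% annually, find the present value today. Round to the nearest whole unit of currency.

PV at t=7 (ordinary 25-year annuity): 45800 × a(25|0.0963) = 45800 × 9.341566 = 427,843.7430
Discount back 7 years: 427,843.7430 × (1+0.0963)^(−7) = 427,843.7430 × 0.525405 = 224,791.1900

£224,791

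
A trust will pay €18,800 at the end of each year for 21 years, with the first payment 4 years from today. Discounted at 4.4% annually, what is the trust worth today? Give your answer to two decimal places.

€223,477.22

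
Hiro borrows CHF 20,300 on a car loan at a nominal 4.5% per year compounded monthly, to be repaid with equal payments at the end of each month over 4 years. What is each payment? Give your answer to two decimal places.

CHF 462.91

Periodic rate i = 0.045/12 = 0.00375; n = 4 × 12 = 48 periods.
Annuity-PV factor = 43.852944; PMT = 20300 / 43.852944 = 462.9108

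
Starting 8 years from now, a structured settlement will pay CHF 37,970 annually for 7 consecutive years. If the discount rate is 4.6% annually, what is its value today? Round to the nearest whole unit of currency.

CHF 162,722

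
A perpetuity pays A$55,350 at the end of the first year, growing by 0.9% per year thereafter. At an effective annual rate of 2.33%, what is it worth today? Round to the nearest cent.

PV = D₁/(r − g) = 55350/(0.0233 − 0.009) = 3,870,629.3706

A$3,870,629.37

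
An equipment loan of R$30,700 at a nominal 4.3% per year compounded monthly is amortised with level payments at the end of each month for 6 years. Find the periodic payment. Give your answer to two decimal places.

R$484.51

i = 0.043/12 = 0.00358333 per month; n = 6·12 = 72.
Annuity-PV factor = 63.362345; PMT = 30700 / 63.362345 = 484.5149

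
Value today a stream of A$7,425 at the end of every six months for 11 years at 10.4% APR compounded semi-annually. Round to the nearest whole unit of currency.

A$95,978

With 2 periods per year: i = 0.052, n = 22.
Annuity factor a(22|0.052) = 12.926273; PV = 7425 × 12.926273 = 95,977.5780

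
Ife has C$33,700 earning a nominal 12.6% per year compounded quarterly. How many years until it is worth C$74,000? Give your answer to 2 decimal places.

Periodic rate i = 0.126/4 = 0.0315.
n = ln(74000/33700) / ln(1+0.0315) = ln(2.19585) / 0.031014 = 25.3616 quarters
= 25.3616/4 years

6.34 years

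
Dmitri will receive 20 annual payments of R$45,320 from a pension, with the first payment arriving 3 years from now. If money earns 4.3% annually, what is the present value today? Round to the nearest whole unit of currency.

R$551,428

Value one period before first payment (t=2): 45320 × [1 − (1+0.043)^(−20)] / 0.043 = 45320 × 13.236329 = 599,870.4528
Discount back 2 years: 599,870.4528 × (1+0.043)^(−2) = 599,870.4528 × 0.919245 = 551,428.0500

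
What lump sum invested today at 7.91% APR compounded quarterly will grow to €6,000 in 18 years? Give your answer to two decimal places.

€1,465.00

Periodic rate i = 0.0791/4 = 0.019775; n = 18 × 4 = 72 periods.
PV = FV·(1+i)^(−n) = 6,000 × 0.244166 = 1,464.9988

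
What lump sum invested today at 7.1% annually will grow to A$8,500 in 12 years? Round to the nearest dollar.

Discount factor = (1+0.071)^(−12) = 0.439063; PV = 8,500 × 0.439063 = 3,732.0313

A$3,732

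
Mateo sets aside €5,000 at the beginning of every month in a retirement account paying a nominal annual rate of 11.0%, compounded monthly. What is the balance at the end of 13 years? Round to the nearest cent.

Periodic rate i = 0.11/12 = 0.00916667; n = 13 × 12 = 156 periods.
FV = PMT · [(1+i)^n − 1] / i × (1+i) = 5000 · 346.958766 = 1,734,793.8317
(Beginning-of-period payments → annuity-due factor ×(1+i).)

€1,734,793.83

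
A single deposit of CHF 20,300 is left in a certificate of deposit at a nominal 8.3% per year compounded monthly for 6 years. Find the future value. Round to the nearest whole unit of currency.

CHF 33,345

With 12 periods per year: i = 0.00691667, n = 72.
20,300 × (1+0.00691667)^72 = 20,300 × 1.642609 = 33,344.9567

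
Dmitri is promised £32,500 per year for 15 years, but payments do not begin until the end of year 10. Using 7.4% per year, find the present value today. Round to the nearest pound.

£151,833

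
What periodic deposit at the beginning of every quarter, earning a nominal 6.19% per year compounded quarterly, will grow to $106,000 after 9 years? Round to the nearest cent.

i = 0.0619/4 = 0.015475 per quarter; n = 9·4 = 36.
PMT = 106000 / ( [(1+0.015475)^36 − 1] / 0.015475 × (1+i) ) = 106000 / 48.439042 = 2,188.3174

$2,188.32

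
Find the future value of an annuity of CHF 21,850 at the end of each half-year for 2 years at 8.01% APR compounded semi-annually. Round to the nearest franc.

CHF 92,792

Periodic rate i = 0.0801/2 = 0.04005; n = 2 × 2 = 4 periods.
FV = 21850 × [(1+0.04005)^4 − 1] / 0.04005 = 21850 × 4.246780 = 92,792.1485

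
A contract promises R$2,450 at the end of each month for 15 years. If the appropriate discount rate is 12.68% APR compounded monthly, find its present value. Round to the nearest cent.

i = 0.1268/12 = 0.0105667 per month; n = 15·12 = 180.
Annuity factor a(180|0.0105667) = 80.369077; PV = 2450 × 80.369077 = 196,904.2391

R$196,904.24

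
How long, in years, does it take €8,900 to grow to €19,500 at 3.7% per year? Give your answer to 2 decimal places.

21.59 years

(1+i)^n = 19500/8900 = 2.19101, so n = ln 2.19101 / ln 1.037 = 21.5888 years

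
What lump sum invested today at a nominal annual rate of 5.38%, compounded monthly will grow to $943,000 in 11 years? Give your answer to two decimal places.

i = 0.0538/12 = 0.00448333 per month; n = 11·12 = 132.
Discount factor = (1+0.00448333)^(−132) = 0.554063; PV = 943,000 × 0.554063 = 522,481.1722

$522,481.17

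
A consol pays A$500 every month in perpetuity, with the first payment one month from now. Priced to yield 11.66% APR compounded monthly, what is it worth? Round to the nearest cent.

Periodic rate i = 0.1166/12 = 0.00971667.
PV = C/r = 500/0.00971667 = 51,457.9760

A$51,457.98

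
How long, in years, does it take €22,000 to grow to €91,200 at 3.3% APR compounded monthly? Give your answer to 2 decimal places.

43.15 years

Periodic rate i = 0.033/12 = 0.00275.
(1+i)^n = 91200/22000 = 4.14545, so n = ln 4.14545 / ln 1.00275 = 517.8061 months
= 517.8061/12 years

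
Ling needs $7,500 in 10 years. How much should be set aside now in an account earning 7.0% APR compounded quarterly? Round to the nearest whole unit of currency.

$3,747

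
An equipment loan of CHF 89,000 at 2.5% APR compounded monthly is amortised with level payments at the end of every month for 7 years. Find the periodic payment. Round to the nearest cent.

CHF 1,156.04

i = 0.025/12 = 0.00208333 per month; n = 7·12 = 84.
PMT = 89000 / ( [1 − (1+0.00208333)^(−84)] / 0.00208333 ) = 89000 / 76.987273 = 1,156.0352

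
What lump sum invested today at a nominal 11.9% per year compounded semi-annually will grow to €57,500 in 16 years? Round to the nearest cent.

€9,045.59

With 2 periods per year: i = 0.0595, n = 32.
Discount factor = (1+0.0595)^(−32) = 0.157315; PV = 57,500 × 0.157315 = 9,045.5940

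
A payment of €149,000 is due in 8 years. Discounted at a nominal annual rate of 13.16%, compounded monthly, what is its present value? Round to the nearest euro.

€52,294

Periodic rate i = 0.1316/12 = 0.0109667; n = 8 × 12 = 96 periods.
PV = FV·(1+i)^(−n) = 149,000 × 0.350965 = 52,293.7728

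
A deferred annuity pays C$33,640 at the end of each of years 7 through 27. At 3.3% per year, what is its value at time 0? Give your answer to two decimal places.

C$414,696.55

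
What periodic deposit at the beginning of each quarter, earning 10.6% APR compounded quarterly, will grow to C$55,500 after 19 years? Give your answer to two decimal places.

C$227.45

i = 0.106/4 = 0.0265 per quarter; n = 19·4 = 76.
FV-annuity factor × (1+i) = 244.008258; PMT = 55500 / 244.008258 = 227.4513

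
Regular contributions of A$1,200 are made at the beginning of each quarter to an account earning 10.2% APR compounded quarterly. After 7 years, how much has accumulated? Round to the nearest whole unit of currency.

i = 0.102/4 = 0.0255 per quarter; n = 7·4 = 28.
Accumulation factor s(28|0.0255) × (1+i) = 41.178633; FV = 1200 × 41.178633 = 49,414.3597
Payments are at the start of each period, so multiply by (1+i).

A$49,414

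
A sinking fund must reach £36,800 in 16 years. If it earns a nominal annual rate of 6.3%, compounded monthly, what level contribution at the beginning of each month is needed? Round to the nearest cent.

i = 0.063/12 = 0.00525 per month; n = 16·12 = 192.
PMT = 36800 / ( [(1+0.00525)^192 − 1] / 0.00525 × (1+i) ) = 36800 / 331.809042 = 110.9072

£110.91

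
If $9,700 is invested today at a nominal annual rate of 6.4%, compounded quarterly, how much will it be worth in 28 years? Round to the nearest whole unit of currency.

$57,394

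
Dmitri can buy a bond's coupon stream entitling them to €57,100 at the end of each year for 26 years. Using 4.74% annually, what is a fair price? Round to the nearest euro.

PV = 57100 × [1 − (1+0.0474)^(−26)] / 0.0474 = 57100 × 14.768633 = 843,288.9383

€843,289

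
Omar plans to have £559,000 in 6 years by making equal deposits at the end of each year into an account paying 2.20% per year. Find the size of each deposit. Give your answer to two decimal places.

£88,172.56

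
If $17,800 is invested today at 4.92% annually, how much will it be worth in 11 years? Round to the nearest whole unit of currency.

$30,190

17,800 × (1+0.0492)^11 = 17,800 × 1.696060 = 30,189.8603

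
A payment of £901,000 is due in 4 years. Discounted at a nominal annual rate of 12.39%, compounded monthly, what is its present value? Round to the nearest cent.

£550,290.50

With 12 periods per year: i = 0.010325, n = 48.
Discount factor = (1+0.010325)^(−48) = 0.610755; PV = 901,000 × 0.610755 = 550,290.4978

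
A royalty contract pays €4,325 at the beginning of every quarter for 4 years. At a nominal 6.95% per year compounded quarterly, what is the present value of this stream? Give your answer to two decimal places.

€61,005.15

i = 0.0695/4 = 0.017375 per quarter; n = 4·4 = 16.
PV = 4325 × [1 − (1+0.017375)^(−16)] / 0.017375 × (1+i) = 4325 × 14.105236 = 61,005.1469
Payments are at the start of each period, so multiply by (1+i).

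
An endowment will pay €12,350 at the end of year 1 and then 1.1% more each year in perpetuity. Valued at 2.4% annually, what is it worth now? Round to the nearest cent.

PV = D₁/(r − g) = 12350/(0.024 − 0.011) = 950,000.0000

€950,000.00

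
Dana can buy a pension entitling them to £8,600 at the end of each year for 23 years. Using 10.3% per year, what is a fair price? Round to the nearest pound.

PV = 8600 × [1 − (1+0.103)^(−23)] / 0.103 = 8600 × 8.690320 = 74,736.7524

£74,737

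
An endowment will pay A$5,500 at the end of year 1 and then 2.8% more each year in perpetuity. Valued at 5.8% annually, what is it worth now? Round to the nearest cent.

A$183,333.33

PV = D₁/(r − g) = 5500/(0.058 − 0.028) = 183,333.3333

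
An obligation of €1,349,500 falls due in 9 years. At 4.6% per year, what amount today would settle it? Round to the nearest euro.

PV = 1,349,500 / (1 + 0.046)^9 = 1,349,500 / 1.498943 = 900,300.9908

€900,301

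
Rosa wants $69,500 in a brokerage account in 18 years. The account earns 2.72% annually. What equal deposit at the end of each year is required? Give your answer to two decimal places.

PMT = 69500 / ( [(1+0.0272)^18 − 1] / 0.0272 ) = 69500 / 22.831867 = 3,043.9911

$3,043.99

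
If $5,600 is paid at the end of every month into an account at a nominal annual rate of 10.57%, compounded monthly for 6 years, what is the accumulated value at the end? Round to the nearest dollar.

$559,651

Periodic rate i = 0.1057/12 = 0.00880833; n = 6 × 12 = 72 periods.
FV = PMT · [(1+i)^n − 1] / i = 5600 · 99.937708 = 559,651.1644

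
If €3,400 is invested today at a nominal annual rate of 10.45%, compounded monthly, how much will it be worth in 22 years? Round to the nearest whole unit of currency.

Periodic rate i = 0.1045/12 = 0.00870833; n = 22 × 12 = 264 periods.
FV = PV·(1+i)^n = 3,400 × 9.865536 = 33,542.8237

€33,543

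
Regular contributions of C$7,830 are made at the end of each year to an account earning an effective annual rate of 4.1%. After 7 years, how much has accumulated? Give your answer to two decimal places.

C$62,031.67

FV = PMT · [(1+i)^n − 1] / i = 7830 · 7.922307 = 62,031.6669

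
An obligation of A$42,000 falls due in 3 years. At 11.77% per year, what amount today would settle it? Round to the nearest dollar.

A$30,080

Discount factor = (1+0.1177)^(−3) = 0.716183; PV = 42,000 × 0.716183 = 30,079.7026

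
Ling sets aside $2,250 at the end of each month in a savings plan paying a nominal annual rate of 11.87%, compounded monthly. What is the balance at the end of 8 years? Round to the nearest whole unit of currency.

With 12 periods per year: i = 0.00989167, n = 96.
FV = 2250 × [(1+0.00989167)^96 − 1] / 0.00989167 = 2250 × 158.986761 = 357,720.2116

$357,720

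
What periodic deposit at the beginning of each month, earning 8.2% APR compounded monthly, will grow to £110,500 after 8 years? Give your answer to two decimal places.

i = 0.082/12 = 0.00683333 per month; n = 8·12 = 96.
FV-annuity factor × (1+i) = 135.962840; PMT = 110500 / 135.962840 = 812.7221

£812.72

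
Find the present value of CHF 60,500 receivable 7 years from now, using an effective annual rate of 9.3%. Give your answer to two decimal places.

PV = FV·(1+i)^(−n) = 60,500 × 0.536610 = 32,464.9128

CHF 32,464.91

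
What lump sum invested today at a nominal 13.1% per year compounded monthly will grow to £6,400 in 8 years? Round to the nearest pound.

£2,257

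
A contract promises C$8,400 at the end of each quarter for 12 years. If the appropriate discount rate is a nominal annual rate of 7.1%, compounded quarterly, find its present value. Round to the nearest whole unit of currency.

C$269,860

With 4 periods per year: i = 0.01775, n = 48.
Annuity factor a(48|0.01775) = 32.126159; PV = 8400 × 32.126159 = 269,859.7386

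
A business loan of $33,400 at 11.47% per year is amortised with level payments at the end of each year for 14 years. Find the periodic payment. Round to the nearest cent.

Annuity-PV factor = 6.811950; PMT = 33400 / 6.811950 = 4,903.1485

$4,903.15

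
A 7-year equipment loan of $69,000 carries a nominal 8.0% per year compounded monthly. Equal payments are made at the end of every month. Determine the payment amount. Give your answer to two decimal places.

$1,075.45

Periodic rate i = 0.08/12 = 0.00666667; n = 7 × 12 = 84 periods.
Annuity-PV factor = 64.159261; PMT = 69000 / 64.159261 = 1,075.4488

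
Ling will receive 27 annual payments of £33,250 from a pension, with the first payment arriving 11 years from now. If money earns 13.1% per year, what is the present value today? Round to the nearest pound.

£71,444

PV at t=10 (ordinary 27-year annuity): 33250 × a(27|0.131) = 33250 × 7.358648 = 244,675.0296
Discount back 10 years: 244,675.0296 × (1+0.131)^(−10) = 244,675.0296 × 0.291994 = 71,443.6444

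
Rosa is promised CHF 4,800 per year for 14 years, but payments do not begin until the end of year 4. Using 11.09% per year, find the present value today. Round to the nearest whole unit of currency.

CHF 24,329

Value one period before first payment (t=3): 4800 × [1 − (1+0.1109)^(−14)] / 0.1109 = 4800 × 6.948807 = 33,354.2731
Discount back 3 years: 33,354.2731 × (1+0.1109)^(−3) = 33,354.2731 × 0.729416 = 24,329.1301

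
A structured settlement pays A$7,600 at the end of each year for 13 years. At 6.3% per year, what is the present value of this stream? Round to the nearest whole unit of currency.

PV = 7600 × [1 − (1+0.063)^(−13)] / 0.063 = 7600 × 8.699583 = 66,116.8342

A$66,117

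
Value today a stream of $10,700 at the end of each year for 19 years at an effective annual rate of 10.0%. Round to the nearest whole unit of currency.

Annuity factor a(19|0.1) = 8.364920; PV = 10700 × 8.364920 = 89,504.6450

$89,505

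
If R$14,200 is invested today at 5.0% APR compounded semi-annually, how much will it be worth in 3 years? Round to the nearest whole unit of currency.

R$16,468

Periodic rate i = 0.05/2 = 0.025; n = 3 × 2 = 6 periods.
FV = PV·(1+i)^n = 14,200 × 1.159693 = 16,467.6465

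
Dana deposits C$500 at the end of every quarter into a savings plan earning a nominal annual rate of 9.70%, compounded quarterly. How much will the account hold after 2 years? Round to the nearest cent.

C$4,356.47

Periodic rate i = 0.097/4 = 0.02425; n = 2 × 4 = 8 periods.
Accumulation factor s(8|0.02425) = 8.712949; FV = 500 × 8.712949 = 4,356.4747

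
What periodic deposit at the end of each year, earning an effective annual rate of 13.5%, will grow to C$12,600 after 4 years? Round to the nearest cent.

PMT = 12600 / ( [(1+0.135)^4 − 1] / 0.135 ) = 12600 / 4.885360 = 2,579.1342

C$2,579.13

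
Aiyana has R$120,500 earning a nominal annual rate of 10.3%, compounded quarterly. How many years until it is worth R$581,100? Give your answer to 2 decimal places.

15.47 years

Periodic rate i = 0.103/4 = 0.02575.
(1+i)^n = 581100/120500 = 4.82241, so n = ln 4.82241 / ln 1.02575 = 61.8813 quarters
= 61.8813/4 years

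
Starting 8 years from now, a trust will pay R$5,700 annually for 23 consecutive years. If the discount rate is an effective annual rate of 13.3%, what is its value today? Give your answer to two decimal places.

PV at t=7 (ordinary 23-year annuity): 5700 × a(23|0.133) = 5700 × 7.093335 = 40,432.0114
Discount back 7 years: 40,432.0114 × (1+0.133)^(−7) = 40,432.0114 × 0.417245 = 16,870.0348

R$16,870.03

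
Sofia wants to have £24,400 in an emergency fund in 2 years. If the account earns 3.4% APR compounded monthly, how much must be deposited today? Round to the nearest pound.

With 12 periods per year: i = 0.00283333, n = 24.
PV = FV·(1+i)^(−n) = 24,400 × 0.934350 = 22,798.1475

£22,798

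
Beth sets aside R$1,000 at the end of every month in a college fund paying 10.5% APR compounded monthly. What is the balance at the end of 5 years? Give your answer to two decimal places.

R$78,468.91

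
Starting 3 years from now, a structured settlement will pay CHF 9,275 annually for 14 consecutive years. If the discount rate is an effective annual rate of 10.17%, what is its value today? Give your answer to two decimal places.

CHF 55,775.85

Value one period before first payment (t=2): 9275 × [1 − (1+0.1017)^(−14)] / 0.1017 = 9275 × 7.298926 = 67,697.5390
Discount back 2 years: 67,697.5390 × (1+0.1017)^(−2) = 67,697.5390 × 0.823898 = 55,775.8480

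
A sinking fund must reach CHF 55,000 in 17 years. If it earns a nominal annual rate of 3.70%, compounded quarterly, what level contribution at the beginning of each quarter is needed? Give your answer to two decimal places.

CHF 579.20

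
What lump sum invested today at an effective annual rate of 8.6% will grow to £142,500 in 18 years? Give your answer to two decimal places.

£32,275.87

Discount factor = (1+0.086)^(−18) = 0.226497; PV = 142,500 × 0.226497 = 32,275.8739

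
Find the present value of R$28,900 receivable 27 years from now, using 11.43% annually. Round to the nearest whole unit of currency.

R$1,555

Discount factor = (1+0.1143)^(−27) = 0.053820; PV = 28,900 × 0.053820 = 1,555.3936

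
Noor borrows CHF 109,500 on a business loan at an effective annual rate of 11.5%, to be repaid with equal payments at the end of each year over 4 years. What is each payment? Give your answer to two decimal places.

CHF 35,672.24

Annuity-PV factor = 3.069614; PMT = 109500 / 3.069614 = 35,672.2399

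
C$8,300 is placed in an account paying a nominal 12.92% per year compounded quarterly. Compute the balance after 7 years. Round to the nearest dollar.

i = 0.1292/4 = 0.0323 per quarter; n = 7·4 = 28.
FV = PV·(1+i)^n = 8,300 × 2.435376 = 20,213.6182

C$20,214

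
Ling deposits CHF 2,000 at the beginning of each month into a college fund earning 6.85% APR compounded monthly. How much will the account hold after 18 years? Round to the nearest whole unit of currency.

CHF 852,547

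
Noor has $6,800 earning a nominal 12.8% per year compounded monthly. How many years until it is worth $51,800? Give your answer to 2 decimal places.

15.95 years

Periodic rate i = 0.128/12 = 0.0106667.
(1+i)^n = 51800/6800 = 7.61765, so n = ln 7.61765 / ln 1.01067 = 191.3698 months
= 191.3698/12 years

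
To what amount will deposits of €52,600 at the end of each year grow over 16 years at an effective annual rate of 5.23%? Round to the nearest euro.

€1,267,880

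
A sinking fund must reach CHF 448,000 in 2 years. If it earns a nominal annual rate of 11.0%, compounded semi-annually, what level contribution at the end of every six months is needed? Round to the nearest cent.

CHF 103,171.93

i = 0.11/2 = 0.055 per half-year; n = 2·2 = 4.
PMT = 448000 / ( [(1+0.055)^4 − 1] / 0.055 ) = 448000 / 4.342266 = 103,171.9294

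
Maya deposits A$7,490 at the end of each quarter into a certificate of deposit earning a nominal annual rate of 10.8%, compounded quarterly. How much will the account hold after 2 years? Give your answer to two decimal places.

A$65,898.76

With 4 periods per year: i = 0.027, n = 8.
FV = PMT · [(1+i)^n − 1] / i = 7490 · 8.798232 = 65,898.7575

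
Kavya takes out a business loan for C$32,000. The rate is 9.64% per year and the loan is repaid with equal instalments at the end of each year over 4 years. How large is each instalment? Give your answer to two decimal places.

PMT = 32000 / ( [1 − (1+0.0964)^(−4)] / 0.0964 ) = 32000 / 3.194727 = 10,016.5067

C$10,016.51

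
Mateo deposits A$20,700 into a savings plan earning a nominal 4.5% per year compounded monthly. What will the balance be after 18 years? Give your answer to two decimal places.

With 12 periods per year: i = 0.00375, n = 216.
FV = PV·(1+i)^n = 20,700 × 2.244505 = 46,461.2549

A$46,461.25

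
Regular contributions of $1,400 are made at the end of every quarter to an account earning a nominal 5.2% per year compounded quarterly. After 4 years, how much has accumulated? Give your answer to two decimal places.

Periodic rate i = 0.052/4 = 0.013; n = 4 × 4 = 16 periods.
FV = 1400 × [(1+0.013)^16 − 1] / 0.013 = 1400 × 17.658766 = 24,722.2729

$24,722.27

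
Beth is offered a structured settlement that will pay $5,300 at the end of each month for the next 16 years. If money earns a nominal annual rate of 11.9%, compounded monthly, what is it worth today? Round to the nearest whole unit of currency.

$454,085

With 12 periods per year: i = 0.00991667, n = 192.
Annuity factor a(192|0.00991667) = 85.676443; PV = 5300 × 85.676443 = 454,085.1480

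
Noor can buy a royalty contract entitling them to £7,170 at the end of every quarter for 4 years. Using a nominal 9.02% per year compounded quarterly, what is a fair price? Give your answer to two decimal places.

£95,414.11

i = 0.0902/4 = 0.02255 per quarter; n = 4·4 = 16.
PV = PMT · [1 − (1+i)^(−n)] / i = 7170 · 13.307407 = 95,414.1052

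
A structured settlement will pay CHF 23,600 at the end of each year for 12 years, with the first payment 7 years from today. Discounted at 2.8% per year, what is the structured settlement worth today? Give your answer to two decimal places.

CHF 201,442.38

Value one period before first payment (t=6): 23600 × [1 − (1+0.028)^(−12)] / 0.028 = 23600 × 10.073898 = 237,743.9861
Discount back 6 years: 237,743.9861 × (1+0.028)^(−6) = 237,743.9861 × 0.847308 = 201,442.3838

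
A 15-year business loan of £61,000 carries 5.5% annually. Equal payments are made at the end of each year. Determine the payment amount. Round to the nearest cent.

£6,077.16

PMT = 61000 / ( [1 − (1+0.055)^(−15)] / 0.055 ) = 61000 / 10.037581 = 6,077.1615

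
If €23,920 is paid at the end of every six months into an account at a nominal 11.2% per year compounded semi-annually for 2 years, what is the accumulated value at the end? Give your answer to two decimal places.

With 2 periods per year: i = 0.056, n = 4.
FV = 23920 × [(1+0.056)^4 − 1] / 0.056 = 23920 × 4.348720 = 104,021.3732

€104,021.37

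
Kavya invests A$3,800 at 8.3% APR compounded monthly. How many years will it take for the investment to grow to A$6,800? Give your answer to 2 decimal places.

Periodic rate i = 0.083/12 = 0.00691667.
(1+i)^n = 6800/3800 = 1.78947, so n = ln 1.78947 / ln 1.00692 = 84.4239 months
= 84.4239/12 years

7.04 years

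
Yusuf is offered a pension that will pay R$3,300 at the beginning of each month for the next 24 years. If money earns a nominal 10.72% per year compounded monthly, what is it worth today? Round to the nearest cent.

R$343,930.90

With 12 periods per year: i = 0.00893333, n = 288.
Annuity factor a(288|0.00893333) × (1+i) = 104.221485; PV = 3300 × 104.221485 = 343,930.8994
(annuity-due: payments at period start, so ×(1+i).)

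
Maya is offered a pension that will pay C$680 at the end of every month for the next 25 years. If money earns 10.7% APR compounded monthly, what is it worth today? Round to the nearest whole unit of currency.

C$70,944

With 12 periods per year: i = 0.00891667, n = 300.
Annuity factor a(300|0.00891667) = 104.329500; PV = 680 × 104.329500 = 70,944.0601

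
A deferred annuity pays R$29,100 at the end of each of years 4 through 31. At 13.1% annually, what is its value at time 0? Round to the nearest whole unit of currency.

R$148,655

Value one period before first payment (t=3): 29100 × [1 − (1+0.131)^(−28)] / 0.131 = 29100 × 7.390493 = 215,063.3443
Discount back 3 years: 215,063.3443 × (1+0.131)^(−3) = 215,063.3443 × 0.691213 = 148,654.6779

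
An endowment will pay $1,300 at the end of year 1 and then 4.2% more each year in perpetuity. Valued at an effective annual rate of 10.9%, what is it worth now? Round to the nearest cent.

$19,402.99

PV = D₁/(r − g) = 1300/(0.109 − 0.042) = 19,402.9851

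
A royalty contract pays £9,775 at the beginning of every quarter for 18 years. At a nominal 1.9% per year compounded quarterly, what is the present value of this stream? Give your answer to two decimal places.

£597,714.53

Periodic rate i = 0.019/4 = 0.00475; n = 18 × 4 = 72 periods.
PV = PMT · [1 − (1+i)^(−n)] / i × (1+i) = 9775 · 61.147266 = 597,714.5294
(Beginning-of-period payments → annuity-due factor ×(1+i).)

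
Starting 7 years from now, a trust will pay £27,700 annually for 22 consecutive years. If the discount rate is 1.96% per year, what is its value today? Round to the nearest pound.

£437,188

PV at t=6 (ordinary 22-year annuity): 27700 × a(22|0.0196) = 27700 × 17.732405 = 491,187.6290
Discount back 6 years: 491,187.6290 × (1+0.0196)^(−6) = 491,187.6290 × 0.890064 = 437,188.2280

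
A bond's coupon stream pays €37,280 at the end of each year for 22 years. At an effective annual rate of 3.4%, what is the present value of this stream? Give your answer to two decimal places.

Annuity factor a(22|0.034) = 15.316630; PV = 37280 × 15.316630 = 571,003.9670

€571,003.97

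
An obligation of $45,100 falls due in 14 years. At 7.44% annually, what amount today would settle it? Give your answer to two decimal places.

$16,514.01

PV = 45,100 / (1 + 0.0744)^14 = 45,100 / 2.731014 = 16,514.0101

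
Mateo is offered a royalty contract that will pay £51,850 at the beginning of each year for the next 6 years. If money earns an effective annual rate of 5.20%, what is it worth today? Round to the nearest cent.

PV = 51850 × [1 − (1+0.052)^(−6)] / 0.052 × (1+i) = 51850 × 5.305645 = 275,097.6887
(Beginning-of-period payments → annuity-due factor ×(1+i).)

£275,097.69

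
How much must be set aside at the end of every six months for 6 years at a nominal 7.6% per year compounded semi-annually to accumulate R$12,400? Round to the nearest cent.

Periodic rate i = 0.076/2 = 0.038; n = 6 × 2 = 12 periods.
PMT = 12400 / ( [(1+0.038)^12 − 1] / 0.038 ) = 12400 / 14.854569 = 834.7600

R$834.76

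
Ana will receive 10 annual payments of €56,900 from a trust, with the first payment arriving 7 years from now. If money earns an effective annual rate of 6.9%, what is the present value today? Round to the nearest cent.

Value one period before first payment (t=6): 56900 × [1 − (1+0.069)^(−10)] / 0.069 = 56900 × 7.056163 = 401,495.6917
PV₀ = 401,495.6917 / (1+0.069)^6 = 401,495.6917 / 1.492335 = 269,038.6395

€269,038.64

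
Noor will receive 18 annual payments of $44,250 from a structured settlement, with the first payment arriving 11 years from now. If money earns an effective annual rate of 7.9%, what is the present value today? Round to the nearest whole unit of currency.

PV at t=10 (ordinary 18-year annuity): 44250 × a(18|0.079) = 44250 × 9.437256 = 417,598.5861
Discount back 10 years: 417,598.5861 × (1+0.079)^(−10) = 417,598.5861 × 0.467504 = 195,229.1092

$195,229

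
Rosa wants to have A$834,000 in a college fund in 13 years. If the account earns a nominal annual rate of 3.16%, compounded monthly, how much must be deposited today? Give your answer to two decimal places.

A$553,340.39

With 12 periods per year: i = 0.00263333, n = 156.
Discount factor = (1+0.00263333)^(−156) = 0.663478; PV = 834,000 × 0.663478 = 553,340.3876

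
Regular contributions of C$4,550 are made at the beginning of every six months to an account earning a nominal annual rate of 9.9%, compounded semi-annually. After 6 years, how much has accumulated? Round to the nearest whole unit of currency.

C$75,788

i = 0.099/2 = 0.0495 per half-year; n = 6·2 = 12.
FV = 4550 × [(1+0.0495)^12 − 1] / 0.0495 × (1+i) = 4550 × 16.656755 = 75,788.2350
Payments are at the start of each period, so multiply by (1+i).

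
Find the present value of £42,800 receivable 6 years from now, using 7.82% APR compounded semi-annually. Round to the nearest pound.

£27,012

With 2 periods per year: i = 0.0391, n = 12.
PV = FV·(1+i)^(−n) = 42,800 × 0.631120 = 27,011.9310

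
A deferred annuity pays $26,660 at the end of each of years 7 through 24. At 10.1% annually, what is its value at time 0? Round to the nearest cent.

$121,967.99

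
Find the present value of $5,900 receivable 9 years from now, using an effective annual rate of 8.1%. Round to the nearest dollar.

$2,927

PV = 5,900 / (1 + 0.081)^9 = 5,900 / 2.015725 = 2,926.9868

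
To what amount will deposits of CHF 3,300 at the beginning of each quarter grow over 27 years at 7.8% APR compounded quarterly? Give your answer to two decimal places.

i = 0.078/4 = 0.0195 per quarter; n = 27·4 = 108.
FV = 3300 × [(1+0.0195)^108 − 1] / 0.0195 × (1+i) = 3300 × 368.612662 = 1,216,421.7856
Payments are at the start of each period, so multiply by (1+i).

CHF 1,216,421.79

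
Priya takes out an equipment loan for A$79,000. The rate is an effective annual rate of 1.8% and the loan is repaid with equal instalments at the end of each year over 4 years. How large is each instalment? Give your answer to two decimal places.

A$20,646.68

Annuity-PV factor = 3.826282; PMT = 79000 / 3.826282 = 20,646.6769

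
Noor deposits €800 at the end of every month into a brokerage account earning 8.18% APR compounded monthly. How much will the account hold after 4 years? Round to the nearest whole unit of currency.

With 12 periods per year: i = 0.00681667, n = 48.
FV = 800 × [(1+0.00681667)^48 − 1] / 0.00681667 = 800 × 56.558411 = 45,246.7287

€45,247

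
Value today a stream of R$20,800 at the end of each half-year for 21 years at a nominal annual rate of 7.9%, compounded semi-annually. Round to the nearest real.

Periodic rate i = 0.079/2 = 0.0395; n = 21 × 2 = 42 periods.
Annuity factor a(42|0.0395) = 20.341672; PV = 20800 × 20.341672 = 423,106.7852

R$423,107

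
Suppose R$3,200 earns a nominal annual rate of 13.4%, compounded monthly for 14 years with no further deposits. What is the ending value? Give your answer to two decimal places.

Periodic rate i = 0.134/12 = 0.0111667; n = 14 × 12 = 168 periods.
FV = PV·(1+i)^n = 3,200 × 6.459830 = 20,671.4559

R$20,671.46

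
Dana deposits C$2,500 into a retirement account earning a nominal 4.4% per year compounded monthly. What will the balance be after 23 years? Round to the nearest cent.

C$6,865.03

i = 0.044/12 = 0.00366667 per month; n = 23·12 = 276.
FV = 2,500 × (1 + 0.00366667)^276 = 6,865.0267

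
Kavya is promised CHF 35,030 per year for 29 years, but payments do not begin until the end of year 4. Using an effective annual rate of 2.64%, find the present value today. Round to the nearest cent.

CHF 650,744.88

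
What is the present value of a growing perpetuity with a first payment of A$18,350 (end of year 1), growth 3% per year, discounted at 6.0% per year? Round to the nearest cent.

A$611,666.67

PV = PMT / (i − g) = 18350 / (0.06 − 0.03) = 18350 / 0.030000 = 611,666.6667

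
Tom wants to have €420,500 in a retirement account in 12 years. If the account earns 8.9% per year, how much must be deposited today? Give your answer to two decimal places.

€151,158.11

Discount factor = (1+0.089)^(−12) = 0.359472; PV = 420,500 × 0.359472 = 151,158.1065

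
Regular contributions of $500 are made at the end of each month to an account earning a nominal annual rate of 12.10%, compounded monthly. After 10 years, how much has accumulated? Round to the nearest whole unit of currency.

$115,697

With 12 periods per year: i = 0.0100833, n = 120.
Accumulation factor s(120|0.0100833) = 231.394208; FV = 500 × 231.394208 = 115,697.1042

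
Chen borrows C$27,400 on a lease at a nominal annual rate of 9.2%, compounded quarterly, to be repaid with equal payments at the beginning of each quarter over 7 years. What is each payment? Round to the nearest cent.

Periodic rate i = 0.092/4 = 0.023; n = 7 × 4 = 28 periods.
Annuity-PV factor × (1+i) = 20.947821; PMT = 27400 / 20.947821 = 1,308.0120

C$1,308.01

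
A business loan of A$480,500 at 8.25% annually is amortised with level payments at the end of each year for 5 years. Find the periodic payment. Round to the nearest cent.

A$121,138.33

PMT = 480500 / ( [1 − (1+0.0825)^(−5)] / 0.0825 ) = 480500 / 3.966540 = 121,138.3350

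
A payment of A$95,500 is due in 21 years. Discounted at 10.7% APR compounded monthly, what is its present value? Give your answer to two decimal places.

A$10,196.91

i = 0.107/12 = 0.00891667 per month; n = 21·12 = 252.
PV = FV·(1+i)^(−n) = 95,500 × 0.106774 = 10,196.9124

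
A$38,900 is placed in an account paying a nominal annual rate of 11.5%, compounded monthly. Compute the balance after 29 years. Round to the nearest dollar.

Periodic rate i = 0.115/12 = 0.00958333; n = 29 × 12 = 348 periods.
38,900 × (1+0.00958333)^348 = 38,900 × 27.636052 = 1,075,042.4303

A$1,075,042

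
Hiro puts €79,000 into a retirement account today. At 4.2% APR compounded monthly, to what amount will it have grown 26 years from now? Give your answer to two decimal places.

€234,989.61

i = 0.042/12 = 0.0035 per month; n = 26·12 = 312.
FV = PV·(1+i)^n = 79,000 × 2.974552 = 234,989.6099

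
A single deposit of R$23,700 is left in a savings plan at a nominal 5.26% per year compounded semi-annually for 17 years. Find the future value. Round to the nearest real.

With 2 periods per year: i = 0.0263, n = 34.
23,700 × (1+0.0263)^34 = 23,700 × 2.417281 = 57,289.5655

R$57,290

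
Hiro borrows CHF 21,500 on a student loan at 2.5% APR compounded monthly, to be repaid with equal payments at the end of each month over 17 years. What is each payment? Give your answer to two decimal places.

CHF 129.48

Periodic rate i = 0.025/12 = 0.00208333; n = 17 × 12 = 204 periods.
PMT = 21500 / ( [1 − (1+0.00208333)^(−204)] / 0.00208333 ) = 21500 / 166.051739 = 129.4777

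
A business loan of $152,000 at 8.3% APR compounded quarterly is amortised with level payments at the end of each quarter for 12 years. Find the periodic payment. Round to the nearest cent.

Periodic rate i = 0.083/4 = 0.02075; n = 12 × 4 = 48 periods.
PMT = 152000 / ( [1 − (1+0.02075)^(−48)] / 0.02075 ) = 152000 / 30.210222 = 5,031.4095

$5,031.41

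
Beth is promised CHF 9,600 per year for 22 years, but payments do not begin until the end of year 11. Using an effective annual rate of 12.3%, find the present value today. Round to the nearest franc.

PV at t=10 (ordinary 22-year annuity): 9600 × a(22|0.123) = 9600 × 7.496591 = 71,967.2697
PV₀ = 71,967.2697 / (1+0.123)^10 = 71,967.2697 / 3.190051 = 22,559.9153

CHF 22,560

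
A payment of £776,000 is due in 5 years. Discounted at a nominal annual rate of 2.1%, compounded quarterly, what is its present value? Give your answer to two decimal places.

£698,843.75

i = 0.021/4 = 0.00525 per quarter; n = 5·4 = 20.
PV = 776,000 / (1 + 0.00525)^20 = 776,000 / 1.110406 = 698,843.7505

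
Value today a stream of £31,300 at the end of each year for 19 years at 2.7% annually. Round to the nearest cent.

£460,476.56

PV = PMT · [1 − (1+i)^(−n)] / i = 31300 · 14.711711 = 460,476.5583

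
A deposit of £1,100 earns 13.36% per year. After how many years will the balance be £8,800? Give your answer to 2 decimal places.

16.58 years

n = ln(8800/1100) / ln(1+0.1336) = ln(8.00000) / 0.125398 = 16.5827 years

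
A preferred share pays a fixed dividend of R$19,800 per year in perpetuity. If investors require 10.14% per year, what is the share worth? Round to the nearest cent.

PV = PMT / i = 19800 / 0.1014 = 195,266.2722

R$195,266.27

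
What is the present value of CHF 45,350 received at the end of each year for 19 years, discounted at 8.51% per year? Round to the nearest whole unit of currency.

PV = 45350 × [1 − (1+0.0851)^(−19)] / 0.0851 = 45350 × 9.261193 = 419,995.1149

CHF 419,995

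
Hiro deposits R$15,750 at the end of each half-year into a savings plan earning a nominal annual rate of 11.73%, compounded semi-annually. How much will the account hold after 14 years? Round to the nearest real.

With 2 periods per year: i = 0.05865, n = 28.
FV = PMT · [(1+i)^n − 1] / i = 15750 · 67.050329 = 1,056,042.6812

R$1,056,043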